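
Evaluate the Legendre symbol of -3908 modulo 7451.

-1

(-3908/7451)
  = (3543/7451)    [-3908 ≡ 3543 mod 7451]
  = -(7451/3543)    [QR: both ≡ 3 mod 4, sign flips]
  = -(365/3543)    [7451 ≡ 365 mod 3543]
  = -(3543/365)    [QR: 365 ≡ 1 mod 4, sign kept]
  = -(258/365)    [3543 ≡ 258 mod 365]
  = (129/365)    [365 ≡ 5 mod 8 ⇒ (2/365) = -1]
  = (365/129)    [QR: 129 ≡ 1 mod 4, sign kept]
  = (107/129)    [365 ≡ 107 mod 129]
  = (129/107)    [QR: 129 ≡ 1 mod 4, sign kept]
  = (22/107)    [129 ≡ 22 mod 107]
  = -(11/107)    [107 ≡ 3 mod 8 ⇒ (2/107) = -1]
  = (107/11)    [QR: both ≡ 3 mod 4, sign flips]
  = (8/11)    [107 ≡ 8 mod 11]
  = -(1/11)    [11 ≡ 3 mod 8 ⇒ (2/11)^3 = -1]
  = -1    [(1/11) = 1]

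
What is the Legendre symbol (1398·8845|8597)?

By multiplicativity, (1398·8845|8597) = (1398|8597)·(8845|8597).
First factor (1398|8597):
Factor out 2: 1398 = 2·699. Since 8597 ≡ 5 (mod 8), (2|8597) = -1. Now have -(699|8597).
8597 ≡ 1 (mod 4), so quadratic reciprocity gives (699|8597) = (8597|699). Reduce: 8597 ≡ 209 (mod 699). Now have -(209|699).
209 ≡ 1 (mod 4), so quadratic reciprocity gives (209|699) = (699|209). Reduce: 699 ≡ 72 (mod 209). Now have -(72|209).
Factor out 2: 72 = 2^3·9. Since 209 ≡ 1 (mod 8), (2|209) = +1, and (2|209)^3 = +1. Now have -(9|209).
9 ≡ 1 (mod 4), so quadratic reciprocity gives (9|209) = (209|9). Reduce: 209 ≡ 2 (mod 9). Now have -(2|9).
Factor out 2: 2 = 2. Since 9 ≡ 1 (mod 8), (2|9) = +1. Now have -(1|9).
(1|9) = 1. Collecting the sign factors: -1.
Second factor (8845|8597):
Reduce the numerator: 8845 ≡ 248 (mod 8597), so (8845|8597) = (248|8597).
Factor out 2: 248 = 2^3·31. Since 8597 ≡ 5 (mod 8), (2|8597) = -1, and (2|8597)^3 = -1. Now have -(31|8597).
8597 ≡ 1 (mod 4), so quadratic reciprocity gives (31|8597) = (8597|31). Reduce: 8597 ≡ 10 (mod 31). Now have -(10|31).
Factor out 2: 10 = 2·5. Since 31 ≡ 7 (mod 8), (2|31) = +1. Now have -(5|31).
5 ≡ 1 (mod 4), so quadratic reciprocity gives (5|31) = (31|5). Reduce: 31 ≡ 1 (mod 5). Now have -(1|5).
(1|5) = 1. Collecting the sign factors: -1.
Product: (-1)·(-1) = 1.

1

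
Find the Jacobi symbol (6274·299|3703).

0

By multiplicativity, (6274·299|3703) = (6274|3703)·(299|3703).
First factor (6274|3703):
Reduce the numerator: 6274 ≡ 2571 (mod 3703), so (6274|3703) = (2571|3703).
Both 2571 ≡ 3 and 3703 ≡ 3 (mod 4), so reciprocity gives (2571|3703) = -(3703|2571). Reduce: 3703 ≡ 1132 (mod 2571). Now have -(1132|2571).
Factor out 2: 1132 = 2^2·283. Since 2571 ≡ 3 (mod 8), (2|2571) = -1, and (2|2571)^2 = +1. Now have -(283|2571).
Both 283 ≡ 3 and 2571 ≡ 3 (mod 4), so reciprocity gives (283|2571) = -(2571|283). Reduce: 2571 ≡ 24 (mod 283). Now have (24|283).
Factor out 2: 24 = 2^3·3. Since 283 ≡ 3 (mod 8), (2|283) = -1, and (2|283)^3 = -1. Now have -(3|283).
Both 3 ≡ 3 and 283 ≡ 3 (mod 4), so reciprocity gives (3|283) = -(283|3). Reduce: 283 ≡ 1 (mod 3). Now have (1|3).
(1|3) = 1. Collecting the sign factors: 1.
Second factor (299|3703):
Both 299 ≡ 3 and 3703 ≡ 3 (mod 4), so reciprocity gives (299|3703) = -(3703|299). Reduce: 3703 ≡ 115 (mod 299). Now have -(115|299).
Both 115 ≡ 3 and 299 ≡ 3 (mod 4), so reciprocity gives (115|299) = -(299|115). Reduce: 299 ≡ 69 (mod 115). Now have (69|115).
69 ≡ 1 (mod 4), so quadratic reciprocity gives (69|115) = (115|69). Reduce: 115 ≡ 46 (mod 69). Now have (46|69).
Factor out 2: 46 = 2·23. Since 69 ≡ 5 (mod 8), (2|69) = -1. Now have -(23|69).
69 ≡ 1 (mod 4), so quadratic reciprocity gives (23|69) = (69|23). Reduce: 69 ≡ 0 (mod 23). Now have -(0|23).
The numerator is now 0 with denominator 23 > 1: the symbol is 0.
Product: (1)·(0) = 0.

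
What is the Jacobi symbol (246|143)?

(246|143)
  = (103|143)    [246 ≡ 103 mod 143]
  = -(143|103)    [QR: both ≡ 3 mod 4, sign flips]
  = -(40|103)    [143 ≡ 40 mod 103]
  = -(5|103)    [103 ≡ 7 mod 8 ⇒ (2|103)^3 = +1]
  = -(103|5)    [QR: 5 ≡ 1 mod 4, sign kept]
  = -(3|5)    [103 ≡ 3 mod 5]
  = -(5|3)    [QR: 5 ≡ 1 mod 4, sign kept]
  = -(2|3)    [5 ≡ 2 mod 3]
  = (1|3)    [3 ≡ 3 mod 8 ⇒ (2|3) = -1]
  = 1    [(1|3) = 1]

1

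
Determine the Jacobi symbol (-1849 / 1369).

(-1849 / 1369)
  = (1849 / 1369)    [1369 ≡ 1 mod 4 ⇒ (-1 / 1369) = +1]
  = (480 / 1369)    [1849 ≡ 480 mod 1369]
  = (15 / 1369)    [1369 ≡ 1 mod 8 ⇒ (2 / 1369)^5 = +1]
  = (1369 / 15)    [QR: 1369 ≡ 1 mod 4, sign kept]
  = (4 / 15)    [1369 ≡ 4 mod 15]
  = (1 / 15)    [15 ≡ 7 mod 8 ⇒ (2 / 15)^2 = +1]
  = 1    [(1 / 15) = 1]

1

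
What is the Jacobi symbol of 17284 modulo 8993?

Reduce the numerator: 17284 ≡ 8291 (mod 8993), so (17284/8993) = (8291/8993).
8993 ≡ 1 (mod 4), so quadratic reciprocity gives (8291/8993) = (8993/8291). Reduce: 8993 ≡ 702 (mod 8291). Now have (702/8291).
Factor out 2: 702 = 2·351. Since 8291 ≡ 3 (mod 8), (2/8291) = -1. Now have -(351/8291).
Both 351 ≡ 3 and 8291 ≡ 3 (mod 4), so reciprocity gives (351/8291) = -(8291/351). Reduce: 8291 ≡ 218 (mod 351). Now have (218/351).
Factor out 2: 218 = 2·109. Since 351 ≡ 7 (mod 8), (2/351) = +1. Now have (109/351).
109 ≡ 1 (mod 4), so quadratic reciprocity gives (109/351) = (351/109). Reduce: 351 ≡ 24 (mod 109). Now have (24/109).
Factor out 2: 24 = 2^3·3. Since 109 ≡ 5 (mod 8), (2/109) = -1, and (2/109)^3 = -1. Now have -(3/109).
109 ≡ 1 (mod 4), so quadratic reciprocity gives (3/109) = (109/3). Reduce: 109 ≡ 1 (mod 3). Now have -(1/3).
(1/3) = 1. Collecting the sign factors: -1.

-1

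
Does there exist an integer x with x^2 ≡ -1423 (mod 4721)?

Reduce the numerator: -1423 ≡ 3298 (mod 4721), so (-1423/4721) = (3298/4721).
Factor out 2: 3298 = 2·1649. Since 4721 ≡ 1 (mod 8), (2/4721) = +1. Now have (1649/4721).
1649 ≡ 1 (mod 4), so quadratic reciprocity gives (1649/4721) = (4721/1649). Reduce: 4721 ≡ 1423 (mod 1649). Now have (1423/1649).
1649 ≡ 1 (mod 4), so quadratic reciprocity gives (1423/1649) = (1649/1423). Reduce: 1649 ≡ 226 (mod 1423). Now have (226/1423).
Factor out 2: 226 = 2·113. Since 1423 ≡ 7 (mod 8), (2/1423) = +1. Now have (113/1423).
113 ≡ 1 (mod 4), so quadratic reciprocity gives (113/1423) = (1423/113). Reduce: 1423 ≡ 67 (mod 113). Now have (67/113).
113 ≡ 1 (mod 4), so quadratic reciprocity gives (67/113) = (113/67). Reduce: 113 ≡ 46 (mod 67). Now have (46/67).
Factor out 2: 46 = 2·23. Since 67 ≡ 3 (mod 8), (2/67) = -1. Now have -(23/67).
Both 23 ≡ 3 and 67 ≡ 3 (mod 4), so reciprocity gives (23/67) = -(67/23). Reduce: 67 ≡ 21 (mod 23). Now have (21/23).
21 ≡ 1 (mod 4), so quadratic reciprocity gives (21/23) = (23/21). Reduce: 23 ≡ 2 (mod 21). Now have (2/21).
Factor out 2: 2 = 2. Since 21 ≡ 5 (mod 8), (2/21) = -1. Now have -(1/21).
(1/21) = 1. Collecting the sign factors: -1.
The Legendre symbol is -1, so x^2 ≡ -1423 (mod 4721) has no solution.

no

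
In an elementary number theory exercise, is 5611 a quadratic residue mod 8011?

no

Both 5611 ≡ 3 and 8011 ≡ 3 (mod 4), so reciprocity gives (5611|8011) = -(8011|5611). Reduce: 8011 ≡ 2400 (mod 5611). Now have -(2400|5611).
Factor out 2: 2400 = 2^5·75. Since 5611 ≡ 3 (mod 8), (2|5611) = -1, and (2|5611)^5 = -1. Now have (75|5611).
Both 75 ≡ 3 and 5611 ≡ 3 (mod 4), so reciprocity gives (75|5611) = -(5611|75). Reduce: 5611 ≡ 61 (mod 75). Now have -(61|75).
61 ≡ 1 (mod 4), so quadratic reciprocity gives (61|75) = (75|61). Reduce: 75 ≡ 14 (mod 61). Now have -(14|61).
Factor out 2: 14 = 2·7. Since 61 ≡ 5 (mod 8), (2|61) = -1. Now have (7|61).
61 ≡ 1 (mod 4), so quadratic reciprocity gives (7|61) = (61|7). Reduce: 61 ≡ 5 (mod 7). Now have (5|7).
5 ≡ 1 (mod 4), so quadratic reciprocity gives (5|7) = (7|5). Reduce: 7 ≡ 2 (mod 5). Now have (2|5).
Factor out 2: 2 = 2. Since 5 ≡ 5 (mod 8), (2|5) = -1. Now have -(1|5).
(1|5) = 1. Collecting the sign factors: -1.
The Legendre symbol is -1, so x^2 ≡ 5611 (mod 8011) has no solution.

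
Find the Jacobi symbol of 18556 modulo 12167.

Reduce the numerator: 18556 ≡ 6389 (mod 12167), so (18556 / 12167) = (6389 / 12167).
6389 ≡ 1 (mod 4), so quadratic reciprocity gives (6389 / 12167) = (12167 / 6389). Reduce: 12167 ≡ 5778 (mod 6389). Now have (5778 / 6389).
Factor out 2: 5778 = 2·2889. Since 6389 ≡ 5 (mod 8), (2 / 6389) = -1. Now have -(2889 / 6389).
2889 ≡ 1 (mod 4), so quadratic reciprocity gives (2889 / 6389) = (6389 / 2889). Reduce: 6389 ≡ 611 (mod 2889). Now have -(611 / 2889).
2889 ≡ 1 (mod 4), so quadratic reciprocity gives (611 / 2889) = (2889 / 611). Reduce: 2889 ≡ 445 (mod 611). Now have -(445 / 611).
445 ≡ 1 (mod 4), so quadratic reciprocity gives (445 / 611) = (611 / 445). Reduce: 611 ≡ 166 (mod 445). Now have -(166 / 445).
Factor out 2: 166 = 2·83. Since 445 ≡ 5 (mod 8), (2 / 445) = -1. Now have (83 / 445).
445 ≡ 1 (mod 4), so quadratic reciprocity gives (83 / 445) = (445 / 83). Reduce: 445 ≡ 30 (mod 83). Now have (30 / 83).
Factor out 2: 30 = 2·15. Since 83 ≡ 3 (mod 8), (2 / 83) = -1. Now have -(15 / 83).
Both 15 ≡ 3 and 83 ≡ 3 (mod 4), so reciprocity gives (15 / 83) = -(83 / 15). Reduce: 83 ≡ 8 (mod 15). Now have (8 / 15).
Factor out 2: 8 = 2^3. Since 15 ≡ 7 (mod 8), (2 / 15) = +1, and (2 / 15)^3 = +1. Now have (1 / 15).
(1 / 15) = 1. Collecting the sign factors: 1.

1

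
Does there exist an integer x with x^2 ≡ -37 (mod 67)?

(-37/67)
  = (30/67)    [-37 ≡ 30 mod 67]
  = -(15/67)    [67 ≡ 3 mod 8 ⇒ (2/67) = -1]
  = (67/15)    [QR: both ≡ 3 mod 4, sign flips]
  = (7/15)    [67 ≡ 7 mod 15]
  = -(15/7)    [QR: both ≡ 3 mod 4, sign flips]
  = -(1/7)    [15 ≡ 1 mod 7]
  = -1    [(1/7) = 1]
The Legendre symbol is -1, so x^2 ≡ -37 (mod 67) has no solution.

no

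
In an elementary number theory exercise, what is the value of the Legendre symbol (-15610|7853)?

1

(-15610|7853)
  = (96|7853)    [-15610 ≡ 96 mod 7853]
  = -(3|7853)    [7853 ≡ 5 mod 8 ⇒ (2|7853)^5 = -1]
  = -(7853|3)    [QR: 7853 ≡ 1 mod 4, sign kept]
  = -(2|3)    [7853 ≡ 2 mod 3]
  = (1|3)    [3 ≡ 3 mod 8 ⇒ (2|3) = -1]
  = 1    [(1|3) = 1]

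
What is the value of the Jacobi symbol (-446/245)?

Reduce the numerator: -446 ≡ 44 (mod 245), so (-446/245) = (44/245).
Factor out 2: 44 = 2^2·11. Since 245 ≡ 5 (mod 8), (2/245) = -1, and (2/245)^2 = +1. Now have (11/245).
245 ≡ 1 (mod 4), so quadratic reciprocity gives (11/245) = (245/11). Reduce: 245 ≡ 3 (mod 11). Now have (3/11).
Both 3 ≡ 3 and 11 ≡ 3 (mod 4), so reciprocity gives (3/11) = -(11/3). Reduce: 11 ≡ 2 (mod 3). Now have -(2/3).
Factor out 2: 2 = 2. Since 3 ≡ 3 (mod 8), (2/3) = -1. Now have (1/3).
(1/3) = 1. Collecting the sign factors: 1.

1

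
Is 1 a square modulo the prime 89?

yes

(1/89) = 1. Collecting the sign factors: 1.
(1/89) = 1, and 89 is prime, so 1 is a quadratic residue mod 89.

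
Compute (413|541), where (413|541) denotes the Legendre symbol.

-1

413 ≡ 1 (mod 4), so quadratic reciprocity gives (413|541) = (541|413). Reduce: 541 ≡ 128 (mod 413). Now have (128|413).
Factor out 2: 128 = 2^7. Since 413 ≡ 5 (mod 8), (2|413) = -1, and (2|413)^7 = -1. Now have -(1|413).
(1|413) = 1. Collecting the sign factors: -1.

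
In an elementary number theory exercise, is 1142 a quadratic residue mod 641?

(1142/641)
  = (501/641)    [1142 ≡ 501 mod 641]
  = (641/501)    [QR: 501 ≡ 1 mod 4, sign kept]
  = (140/501)    [641 ≡ 140 mod 501]
  = (35/501)    [501 ≡ 5 mod 8 ⇒ (2/501)^2 = +1]
  = (501/35)    [QR: 501 ≡ 1 mod 4, sign kept]
  = (11/35)    [501 ≡ 11 mod 35]
  = -(35/11)    [QR: both ≡ 3 mod 4, sign flips]
  = -(2/11)    [35 ≡ 2 mod 11]
  = (1/11)    [11 ≡ 3 mod 8 ⇒ (2/11) = -1]
  = 1    [(1/11) = 1]
The Legendre symbol is 1, so x^2 ≡ 1142 (mod 641) has solution.

yes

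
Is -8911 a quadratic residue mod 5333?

Reduce the numerator: -8911 ≡ 1755 (mod 5333), so (-8911/5333) = (1755/5333).
5333 ≡ 1 (mod 4), so quadratic reciprocity gives (1755/5333) = (5333/1755). Reduce: 5333 ≡ 68 (mod 1755). Now have (68/1755).
Factor out 2: 68 = 2^2·17. Since 1755 ≡ 3 (mod 8), (2/1755) = -1, and (2/1755)^2 = +1. Now have (17/1755).
17 ≡ 1 (mod 4), so quadratic reciprocity gives (17/1755) = (1755/17). Reduce: 1755 ≡ 4 (mod 17). Now have (4/17).
Factor out 2: 4 = 2^2. Since 17 ≡ 1 (mod 8), (2/17) = +1, and (2/17)^2 = +1. Now have (1/17).
(1/17) = 1. Collecting the sign factors: 1.
(-8911/5333) = 1, and 5333 is prime, so -8911 is a quadratic residue mod 5333.

yes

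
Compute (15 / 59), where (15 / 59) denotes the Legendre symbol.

1

(15 / 59)
  = -(59 / 15)    [QR: both ≡ 3 mod 4, sign flips]
  = -(14 / 15)    [59 ≡ 14 mod 15]
  = -(7 / 15)    [15 ≡ 7 mod 8 ⇒ (2 / 15) = +1]
  = (15 / 7)    [QR: both ≡ 3 mod 4, sign flips]
  = (1 / 7)    [15 ≡ 1 mod 7]
  = 1    [(1 / 7) = 1]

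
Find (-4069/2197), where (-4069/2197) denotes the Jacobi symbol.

0

(-4069/2197)
  = (325/2197)    [-4069 ≡ 325 mod 2197]
  = (2197/325)    [QR: 325 ≡ 1 mod 4, sign kept]
  = (247/325)    [2197 ≡ 247 mod 325]
  = (325/247)    [QR: 325 ≡ 1 mod 4, sign kept]
  = (78/247)    [325 ≡ 78 mod 247]
  = (39/247)    [247 ≡ 7 mod 8 ⇒ (2/247) = +1]
  = -(247/39)    [QR: both ≡ 3 mod 4, sign flips]
  = -(13/39)    [247 ≡ 13 mod 39]
  = -(39/13)    [QR: 13 ≡ 1 mod 4, sign kept]
  = -(0/13)    [39 ≡ 0 mod 13]
  = 0    [numerator 0, gcd > 1]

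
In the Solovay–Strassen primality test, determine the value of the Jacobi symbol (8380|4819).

1

(8380|4819)
  = (3561|4819)    [8380 ≡ 3561 mod 4819]
  = (4819|3561)    [QR: 3561 ≡ 1 mod 4, sign kept]
  = (1258|3561)    [4819 ≡ 1258 mod 3561]
  = (629|3561)    [3561 ≡ 1 mod 8 ⇒ (2|3561) = +1]
  = (3561|629)    [QR: 629 ≡ 1 mod 4, sign kept]
  = (416|629)    [3561 ≡ 416 mod 629]
  = -(13|629)    [629 ≡ 5 mod 8 ⇒ (2|629)^5 = -1]
  = -(629|13)    [QR: 13 ≡ 1 mod 4, sign kept]
  = -(5|13)    [629 ≡ 5 mod 13]
  = -(13|5)    [QR: 5 ≡ 1 mod 4, sign kept]
  = -(3|5)    [13 ≡ 3 mod 5]
  = -(5|3)    [QR: 5 ≡ 1 mod 4, sign kept]
  = -(2|3)    [5 ≡ 2 mod 3]
  = (1|3)    [3 ≡ 3 mod 8 ⇒ (2|3) = -1]
  = 1    [(1|3) = 1]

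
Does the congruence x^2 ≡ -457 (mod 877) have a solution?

Reduce the numerator: -457 ≡ 420 (mod 877), so (-457/877) = (420/877).
Factor out 2: 420 = 2^2·105. Since 877 ≡ 5 (mod 8), (2/877) = -1, and (2/877)^2 = +1. Now have (105/877).
105 ≡ 1 (mod 4), so quadratic reciprocity gives (105/877) = (877/105). Reduce: 877 ≡ 37 (mod 105). Now have (37/105).
37 ≡ 1 (mod 4), so quadratic reciprocity gives (37/105) = (105/37). Reduce: 105 ≡ 31 (mod 37). Now have (31/37).
37 ≡ 1 (mod 4), so quadratic reciprocity gives (31/37) = (37/31). Reduce: 37 ≡ 6 (mod 31). Now have (6/31).
Factor out 2: 6 = 2·3. Since 31 ≡ 7 (mod 8), (2/31) = +1. Now have (3/31).
Both 3 ≡ 3 and 31 ≡ 3 (mod 4), so reciprocity gives (3/31) = -(31/3). Reduce: 31 ≡ 1 (mod 3). Now have -(1/3).
(1/3) = 1. Collecting the sign factors: -1.
(-457/877) = -1, and 877 is prime, so -457 is not a quadratic residue mod 877.

no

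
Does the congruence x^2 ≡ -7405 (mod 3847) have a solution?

yes

(-7405|3847)
  = -(7405|3847)    [3847 ≡ 3 mod 4 ⇒ (-1|3847) = -1]
  = -(3558|3847)    [7405 ≡ 3558 mod 3847]
  = -(1779|3847)    [3847 ≡ 7 mod 8 ⇒ (2|3847) = +1]
  = (3847|1779)    [QR: both ≡ 3 mod 4, sign flips]
  = (289|1779)    [3847 ≡ 289 mod 1779]
  = (1779|289)    [QR: 289 ≡ 1 mod 4, sign kept]
  = (45|289)    [1779 ≡ 45 mod 289]
  = (289|45)    [QR: 45 ≡ 1 mod 4, sign kept]
  = (19|45)    [289 ≡ 19 mod 45]
  = (45|19)    [QR: 45 ≡ 1 mod 4, sign kept]
  = (7|19)    [45 ≡ 7 mod 19]
  = -(19|7)    [QR: both ≡ 3 mod 4, sign flips]
  = -(5|7)    [19 ≡ 5 mod 7]
  = -(7|5)    [QR: 5 ≡ 1 mod 4, sign kept]
  = -(2|5)    [7 ≡ 2 mod 5]
  = (1|5)    [5 ≡ 5 mod 8 ⇒ (2|5) = -1]
  = 1    [(1|5) = 1]
(-7405|3847) = 1, and 3847 is prime, so -7405 is a quadratic residue mod 3847.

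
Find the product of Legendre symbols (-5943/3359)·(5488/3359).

1

By multiplicativity, (-5943·5488/3359) = (-5943/3359)·(5488/3359).
First factor (-5943/3359):
Reduce the numerator: -5943 ≡ 775 (mod 3359), so (-5943/3359) = (775/3359).
Both 775 ≡ 3 and 3359 ≡ 3 (mod 4), so reciprocity gives (775/3359) = -(3359/775). Reduce: 3359 ≡ 259 (mod 775). Now have -(259/775).
Both 259 ≡ 3 and 775 ≡ 3 (mod 4), so reciprocity gives (259/775) = -(775/259). Reduce: 775 ≡ 257 (mod 259). Now have (257/259).
257 ≡ 1 (mod 4), so quadratic reciprocity gives (257/259) = (259/257). Reduce: 259 ≡ 2 (mod 257). Now have (2/257).
Factor out 2: 2 = 2. Since 257 ≡ 1 (mod 8), (2/257) = +1. Now have (1/257).
(1/257) = 1. Collecting the sign factors: 1.
Second factor (5488/3359):
Reduce the numerator: 5488 ≡ 2129 (mod 3359), so (5488/3359) = (2129/3359).
2129 ≡ 1 (mod 4), so quadratic reciprocity gives (2129/3359) = (3359/2129). Reduce: 3359 ≡ 1230 (mod 2129). Now have (1230/2129).
Factor out 2: 1230 = 2·615. Since 2129 ≡ 1 (mod 8), (2/2129) = +1. Now have (615/2129).
2129 ≡ 1 (mod 4), so quadratic reciprocity gives (615/2129) = (2129/615). Reduce: 2129 ≡ 284 (mod 615). Now have (284/615).
Factor out 2: 284 = 2^2·71. Since 615 ≡ 7 (mod 8), (2/615) = +1, and (2/615)^2 = +1. Now have (71/615).
Both 71 ≡ 3 and 615 ≡ 3 (mod 4), so reciprocity gives (71/615) = -(615/71). Reduce: 615 ≡ 47 (mod 71). Now have -(47/71).
Both 47 ≡ 3 and 71 ≡ 3 (mod 4), so reciprocity gives (47/71) = -(71/47). Reduce: 71 ≡ 24 (mod 47). Now have (24/47).
Factor out 2: 24 = 2^3·3. Since 47 ≡ 7 (mod 8), (2/47) = +1, and (2/47)^3 = +1. Now have (3/47).
Both 3 ≡ 3 and 47 ≡ 3 (mod 4), so reciprocity gives (3/47) = -(47/3). Reduce: 47 ≡ 2 (mod 3). Now have -(2/3).
Factor out 2: 2 = 2. Since 3 ≡ 3 (mod 8), (2/3) = -1. Now have (1/3).
(1/3) = 1. Collecting the sign factors: 1.
Product: (1)·(1) = 1.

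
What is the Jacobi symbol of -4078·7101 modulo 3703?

1

By multiplicativity, (-4078·7101/3703) = (-4078/3703)·(7101/3703).
First factor (-4078/3703):
Pull out -1: (-4078/3703) = (-1/3703)·(4078/3703). Since 3703 ≡ 3 (mod 4), (-1/3703) = -1. Now have -(4078/3703).
Reduce the numerator: 4078 ≡ 375 (mod 3703), so (4078/3703) = (375/3703).
Both 375 ≡ 3 and 3703 ≡ 3 (mod 4), so reciprocity gives (375/3703) = -(3703/375). Reduce: 3703 ≡ 328 (mod 375). Now have (328/375).
Factor out 2: 328 = 2^3·41. Since 375 ≡ 7 (mod 8), (2/375) = +1, and (2/375)^3 = +1. Now have (41/375).
41 ≡ 1 (mod 4), so quadratic reciprocity gives (41/375) = (375/41). Reduce: 375 ≡ 6 (mod 41). Now have (6/41).
Factor out 2: 6 = 2·3. Since 41 ≡ 1 (mod 8), (2/41) = +1. Now have (3/41).
41 ≡ 1 (mod 4), so quadratic reciprocity gives (3/41) = (41/3). Reduce: 41 ≡ 2 (mod 3). Now have (2/3).
Factor out 2: 2 = 2. Since 3 ≡ 3 (mod 8), (2/3) = -1. Now have -(1/3).
(1/3) = 1. Collecting the sign factors: -1.
Second factor (7101/3703):
Reduce the numerator: 7101 ≡ 3398 (mod 3703), so (7101/3703) = (3398/3703).
Factor out 2: 3398 = 2·1699. Since 3703 ≡ 7 (mod 8), (2/3703) = +1. Now have (1699/3703).
Both 1699 ≡ 3 and 3703 ≡ 3 (mod 4), so reciprocity gives (1699/3703) = -(3703/1699). Reduce: 3703 ≡ 305 (mod 1699). Now have -(305/1699).
305 ≡ 1 (mod 4), so quadratic reciprocity gives (305/1699) = (1699/305). Reduce: 1699 ≡ 174 (mod 305). Now have -(174/305).
Factor out 2: 174 = 2·87. Since 305 ≡ 1 (mod 8), (2/305) = +1. Now have -(87/305).
305 ≡ 1 (mod 4), so quadratic reciprocity gives (87/305) = (305/87). Reduce: 305 ≡ 44 (mod 87). Now have -(44/87).
Factor out 2: 44 = 2^2·11. Since 87 ≡ 7 (mod 8), (2/87) = +1, and (2/87)^2 = +1. Now have -(11/87).
Both 11 ≡ 3 and 87 ≡ 3 (mod 4), so reciprocity gives (11/87) = -(87/11). Reduce: 87 ≡ 10 (mod 11). Now have (10/11).
Factor out 2: 10 = 2·5. Since 11 ≡ 3 (mod 8), (2/11) = -1. Now have -(5/11).
5 ≡ 1 (mod 4), so quadratic reciprocity gives (5/11) = (11/5). Reduce: 11 ≡ 1 (mod 5). Now have -(1/5).
(1/5) = 1. Collecting the sign factors: -1.
Product: (-1)·(-1) = 1.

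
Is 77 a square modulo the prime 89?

no

77 ≡ 1 (mod 4), so quadratic reciprocity gives (77|89) = (89|77). Reduce: 89 ≡ 12 (mod 77). Now have (12|77).
Factor out 2: 12 = 2^2·3. Since 77 ≡ 5 (mod 8), (2|77) = -1, and (2|77)^2 = +1. Now have (3|77).
77 ≡ 1 (mod 4), so quadratic reciprocity gives (3|77) = (77|3). Reduce: 77 ≡ 2 (mod 3). Now have (2|3).
Factor out 2: 2 = 2. Since 3 ≡ 3 (mod 8), (2|3) = -1. Now have -(1|3).
(1|3) = 1. Collecting the sign factors: -1.
The Legendre symbol is -1, so x^2 ≡ 77 (mod 89) has no solution.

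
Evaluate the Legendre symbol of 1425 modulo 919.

(1425/919)
  = (506/919)    [1425 ≡ 506 mod 919]
  = (253/919)    [919 ≡ 7 mod 8 ⇒ (2/919) = +1]
  = (919/253)    [QR: 253 ≡ 1 mod 4, sign kept]
  = (160/253)    [919 ≡ 160 mod 253]
  = -(5/253)    [253 ≡ 5 mod 8 ⇒ (2/253)^5 = -1]
  = -(253/5)    [QR: 5 ≡ 1 mod 4, sign kept]
  = -(3/5)    [253 ≡ 3 mod 5]
  = -(5/3)    [QR: 5 ≡ 1 mod 4, sign kept]
  = -(2/3)    [5 ≡ 2 mod 3]
  = (1/3)    [3 ≡ 3 mod 8 ⇒ (2/3) = -1]
  = 1    [(1/3) = 1]

1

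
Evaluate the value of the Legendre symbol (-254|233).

Reduce the numerator: -254 ≡ 212 (mod 233), so (-254|233) = (212|233).
Factor out 2: 212 = 2^2·53. Since 233 ≡ 1 (mod 8), (2|233) = +1, and (2|233)^2 = +1. Now have (53|233).
53 ≡ 1 (mod 4), so quadratic reciprocity gives (53|233) = (233|53). Reduce: 233 ≡ 21 (mod 53). Now have (21|53).
21 ≡ 1 (mod 4), so quadratic reciprocity gives (21|53) = (53|21). Reduce: 53 ≡ 11 (mod 21). Now have (11|21).
21 ≡ 1 (mod 4), so quadratic reciprocity gives (11|21) = (21|11). Reduce: 21 ≡ 10 (mod 11). Now have (10|11).
Factor out 2: 10 = 2·5. Since 11 ≡ 3 (mod 8), (2|11) = -1. Now have -(5|11).
5 ≡ 1 (mod 4), so quadratic reciprocity gives (5|11) = (11|5). Reduce: 11 ≡ 1 (mod 5). Now have -(1|5).
(1|5) = 1. Collecting the sign factors: -1.

-1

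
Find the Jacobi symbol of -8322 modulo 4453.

0

(-8322/4453)
  = (584/4453)    [-8322 ≡ 584 mod 4453]
  = -(73/4453)    [4453 ≡ 5 mod 8 ⇒ (2/4453)^3 = -1]
  = -(4453/73)    [QR: 73 ≡ 1 mod 4, sign kept]
  = -(0/73)    [4453 ≡ 0 mod 73]
  = 0    [numerator 0, gcd > 1]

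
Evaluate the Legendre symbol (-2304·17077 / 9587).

-1

By multiplicativity, (-2304·17077 / 9587) = (-2304 / 9587)·(17077 / 9587).
First factor (-2304 / 9587):
Pull out -1: (-2304 / 9587) = (-1 / 9587)·(2304 / 9587). Since 9587 ≡ 3 (mod 4), (-1 / 9587) = -1. Now have -(2304 / 9587).
Factor out 2: 2304 = 2^8·9. Since 9587 ≡ 3 (mod 8), (2 / 9587) = -1, and (2 / 9587)^8 = +1. Now have -(9 / 9587).
9 ≡ 1 (mod 4), so quadratic reciprocity gives (9 / 9587) = (9587 / 9). Reduce: 9587 ≡ 2 (mod 9). Now have -(2 / 9).
Factor out 2: 2 = 2. Since 9 ≡ 1 (mod 8), (2 / 9) = +1. Now have -(1 / 9).
(1 / 9) = 1. Collecting the sign factors: -1.
Second factor (17077 / 9587):
Reduce the numerator: 17077 ≡ 7490 (mod 9587), so (17077 / 9587) = (7490 / 9587).
Factor out 2: 7490 = 2·3745. Since 9587 ≡ 3 (mod 8), (2 / 9587) = -1. Now have -(3745 / 9587).
3745 ≡ 1 (mod 4), so quadratic reciprocity gives (3745 / 9587) = (9587 / 3745). Reduce: 9587 ≡ 2097 (mod 3745). Now have -(2097 / 3745).
2097 ≡ 1 (mod 4), so quadratic reciprocity gives (2097 / 3745) = (3745 / 2097). Reduce: 3745 ≡ 1648 (mod 2097). Now have -(1648 / 2097).
Factor out 2: 1648 = 2^4·103. Since 2097 ≡ 1 (mod 8), (2 / 2097) = +1, and (2 / 2097)^4 = +1. Now have -(103 / 2097).
2097 ≡ 1 (mod 4), so quadratic reciprocity gives (103 / 2097) = (2097 / 103). Reduce: 2097 ≡ 37 (mod 103). Now have -(37 / 103).
37 ≡ 1 (mod 4), so quadratic reciprocity gives (37 / 103) = (103 / 37). Reduce: 103 ≡ 29 (mod 37). Now have -(29 / 37).
29 ≡ 1 (mod 4), so quadratic reciprocity gives (29 / 37) = (37 / 29). Reduce: 37 ≡ 8 (mod 29). Now have -(8 / 29).
Factor out 2: 8 = 2^3. Since 29 ≡ 5 (mod 8), (2 / 29) = -1, and (2 / 29)^3 = -1. Now have (1 / 29).
(1 / 29) = 1. Collecting the sign factors: 1.
Product: (-1)·(1) = -1.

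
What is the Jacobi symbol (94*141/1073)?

By multiplicativity, (94·141/1073) = (94/1073)·(141/1073).
First factor (94/1073):
Factor out 2: 94 = 2·47. Since 1073 ≡ 1 (mod 8), (2/1073) = +1. Now have (47/1073).
1073 ≡ 1 (mod 4), so quadratic reciprocity gives (47/1073) = (1073/47). Reduce: 1073 ≡ 39 (mod 47). Now have (39/47).
Both 39 ≡ 3 and 47 ≡ 3 (mod 4), so reciprocity gives (39/47) = -(47/39). Reduce: 47 ≡ 8 (mod 39). Now have -(8/39).
Factor out 2: 8 = 2^3. Since 39 ≡ 7 (mod 8), (2/39) = +1, and (2/39)^3 = +1. Now have -(1/39).
(1/39) = 1. Collecting the sign factors: -1.
Second factor (141/1073):
141 ≡ 1 (mod 4), so quadratic reciprocity gives (141/1073) = (1073/141). Reduce: 1073 ≡ 86 (mod 141). Now have (86/141).
Factor out 2: 86 = 2·43. Since 141 ≡ 5 (mod 8), (2/141) = -1. Now have -(43/141).
141 ≡ 1 (mod 4), so quadratic reciprocity gives (43/141) = (141/43). Reduce: 141 ≡ 12 (mod 43). Now have -(12/43).
Factor out 2: 12 = 2^2·3. Since 43 ≡ 3 (mod 8), (2/43) = -1, and (2/43)^2 = +1. Now have -(3/43).
Both 3 ≡ 3 and 43 ≡ 3 (mod 4), so reciprocity gives (3/43) = -(43/3). Reduce: 43 ≡ 1 (mod 3). Now have (1/3).
(1/3) = 1. Collecting the sign factors: 1.
Product: (-1)·(1) = -1.

-1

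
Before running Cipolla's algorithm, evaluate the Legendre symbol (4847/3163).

Reduce the numerator: 4847 ≡ 1684 (mod 3163), so (4847/3163) = (1684/3163).
Factor out 2: 1684 = 2^2·421. Since 3163 ≡ 3 (mod 8), (2/3163) = -1, and (2/3163)^2 = +1. Now have (421/3163).
421 ≡ 1 (mod 4), so quadratic reciprocity gives (421/3163) = (3163/421). Reduce: 3163 ≡ 216 (mod 421). Now have (216/421).
Factor out 2: 216 = 2^3·27. Since 421 ≡ 5 (mod 8), (2/421) = -1, and (2/421)^3 = -1. Now have -(27/421).
421 ≡ 1 (mod 4), so quadratic reciprocity gives (27/421) = (421/27). Reduce: 421 ≡ 16 (mod 27). Now have -(16/27).
Factor out 2: 16 = 2^4. Since 27 ≡ 3 (mod 8), (2/27) = -1, and (2/27)^4 = +1. Now have -(1/27).
(1/27) = 1. Collecting the sign factors: -1.

-1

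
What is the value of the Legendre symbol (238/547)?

-1

Factor out 2: 238 = 2·119. Since 547 ≡ 3 (mod 8), (2/547) = -1. Now have -(119/547).
Both 119 ≡ 3 and 547 ≡ 3 (mod 4), so reciprocity gives (119/547) = -(547/119). Reduce: 547 ≡ 71 (mod 119). Now have (71/119).
Both 71 ≡ 3 and 119 ≡ 3 (mod 4), so reciprocity gives (71/119) = -(119/71). Reduce: 119 ≡ 48 (mod 71). Now have -(48/71).
Factor out 2: 48 = 2^4·3. Since 71 ≡ 7 (mod 8), (2/71) = +1, and (2/71)^4 = +1. Now have -(3/71).
Both 3 ≡ 3 and 71 ≡ 3 (mod 4), so reciprocity gives (3/71) = -(71/3). Reduce: 71 ≡ 2 (mod 3). Now have (2/3).
Factor out 2: 2 = 2. Since 3 ≡ 3 (mod 8), (2/3) = -1. Now have -(1/3).
(1/3) = 1. Collecting the sign factors: -1.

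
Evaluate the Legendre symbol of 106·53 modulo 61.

-1

By multiplicativity, (106·53 / 61) = (106 / 61)·(53 / 61).
First factor (106 / 61):
Reduce the numerator: 106 ≡ 45 (mod 61), so (106 / 61) = (45 / 61).
45 ≡ 1 (mod 4), so quadratic reciprocity gives (45 / 61) = (61 / 45). Reduce: 61 ≡ 16 (mod 45). Now have (16 / 45).
Factor out 2: 16 = 2^4. Since 45 ≡ 5 (mod 8), (2 / 45) = -1, and (2 / 45)^4 = +1. Now have (1 / 45).
(1 / 45) = 1. Collecting the sign factors: 1.
Second factor (53 / 61):
53 ≡ 1 (mod 4), so quadratic reciprocity gives (53 / 61) = (61 / 53). Reduce: 61 ≡ 8 (mod 53). Now have (8 / 53).
Factor out 2: 8 = 2^3. Since 53 ≡ 5 (mod 8), (2 / 53) = -1, and (2 / 53)^3 = -1. Now have -(1 / 53).
(1 / 53) = 1. Collecting the sign factors: -1.
Product: (1)·(-1) = -1.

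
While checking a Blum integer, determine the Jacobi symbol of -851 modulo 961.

1

Pull out -1: (-851/961) = (-1/961)·(851/961). Since 961 ≡ 1 (mod 4), (-1/961) = +1. Now have (851/961).
961 ≡ 1 (mod 4), so quadratic reciprocity gives (851/961) = (961/851). Reduce: 961 ≡ 110 (mod 851). Now have (110/851).
Factor out 2: 110 = 2·55. Since 851 ≡ 3 (mod 8), (2/851) = -1. Now have -(55/851).
Both 55 ≡ 3 and 851 ≡ 3 (mod 4), so reciprocity gives (55/851) = -(851/55). Reduce: 851 ≡ 26 (mod 55). Now have (26/55).
Factor out 2: 26 = 2·13. Since 55 ≡ 7 (mod 8), (2/55) = +1. Now have (13/55).
13 ≡ 1 (mod 4), so quadratic reciprocity gives (13/55) = (55/13). Reduce: 55 ≡ 3 (mod 13). Now have (3/13).
13 ≡ 1 (mod 4), so quadratic reciprocity gives (3/13) = (13/3). Reduce: 13 ≡ 1 (mod 3). Now have (1/3).
(1/3) = 1. Collecting the sign factors: 1.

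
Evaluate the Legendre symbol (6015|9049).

-1

(6015|9049)
  = (9049|6015)    [QR: 9049 ≡ 1 mod 4, sign kept]
  = (3034|6015)    [9049 ≡ 3034 mod 6015]
  = (1517|6015)    [6015 ≡ 7 mod 8 ⇒ (2|6015) = +1]
  = (6015|1517)    [QR: 1517 ≡ 1 mod 4, sign kept]
  = (1464|1517)    [6015 ≡ 1464 mod 1517]
  = -(183|1517)    [1517 ≡ 5 mod 8 ⇒ (2|1517)^3 = -1]
  = -(1517|183)    [QR: 1517 ≡ 1 mod 4, sign kept]
  = -(53|183)    [1517 ≡ 53 mod 183]
  = -(183|53)    [QR: 53 ≡ 1 mod 4, sign kept]
  = -(24|53)    [183 ≡ 24 mod 53]
  = (3|53)    [53 ≡ 5 mod 8 ⇒ (2|53)^3 = -1]
  = (53|3)    [QR: 53 ≡ 1 mod 4, sign kept]
  = (2|3)    [53 ≡ 2 mod 3]
  = -(1|3)    [3 ≡ 3 mod 8 ⇒ (2|3) = -1]
  = -1    [(1|3) = 1]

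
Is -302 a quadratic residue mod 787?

no

Pull out -1: (-302/787) = (-1/787)·(302/787). Since 787 ≡ 3 (mod 4), (-1/787) = -1. Now have -(302/787).
Factor out 2: 302 = 2·151. Since 787 ≡ 3 (mod 8), (2/787) = -1. Now have (151/787).
Both 151 ≡ 3 and 787 ≡ 3 (mod 4), so reciprocity gives (151/787) = -(787/151). Reduce: 787 ≡ 32 (mod 151). Now have -(32/151).
Factor out 2: 32 = 2^5. Since 151 ≡ 7 (mod 8), (2/151) = +1, and (2/151)^5 = +1. Now have -(1/151).
(1/151) = 1. Collecting the sign factors: -1.
(-302/787) = -1, and 787 is prime, so -302 is not a quadratic residue mod 787.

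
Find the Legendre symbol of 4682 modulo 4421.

1

(4682/4421)
  = (261/4421)    [4682 ≡ 261 mod 4421]
  = (4421/261)    [QR: 261 ≡ 1 mod 4, sign kept]
  = (245/261)    [4421 ≡ 245 mod 261]
  = (261/245)    [QR: 245 ≡ 1 mod 4, sign kept]
  = (16/245)    [261 ≡ 16 mod 245]
  = (1/245)    [245 ≡ 5 mod 8 ⇒ (2/245)^4 = +1]
  = 1    [(1/245) = 1]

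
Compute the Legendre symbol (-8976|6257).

-1

Reduce the numerator: -8976 ≡ 3538 (mod 6257), so (-8976|6257) = (3538|6257).
Factor out 2: 3538 = 2·1769. Since 6257 ≡ 1 (mod 8), (2|6257) = +1. Now have (1769|6257).
1769 ≡ 1 (mod 4), so quadratic reciprocity gives (1769|6257) = (6257|1769). Reduce: 6257 ≡ 950 (mod 1769). Now have (950|1769).
Factor out 2: 950 = 2·475. Since 1769 ≡ 1 (mod 8), (2|1769) = +1. Now have (475|1769).
1769 ≡ 1 (mod 4), so quadratic reciprocity gives (475|1769) = (1769|475). Reduce: 1769 ≡ 344 (mod 475). Now have (344|475).
Factor out 2: 344 = 2^3·43. Since 475 ≡ 3 (mod 8), (2|475) = -1, and (2|475)^3 = -1. Now have -(43|475).
Both 43 ≡ 3 and 475 ≡ 3 (mod 4), so reciprocity gives (43|475) = -(475|43). Reduce: 475 ≡ 2 (mod 43). Now have (2|43).
Factor out 2: 2 = 2. Since 43 ≡ 3 (mod 8), (2|43) = -1. Now have -(1|43).
(1|43) = 1. Collecting the sign factors: -1.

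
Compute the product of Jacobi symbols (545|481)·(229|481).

-1

By multiplicativity, (545·229|481) = (545|481)·(229|481).
First factor (545|481):
(545|481)
  = (64|481)    [545 ≡ 64 mod 481]
  = (1|481)    [481 ≡ 1 mod 8 ⇒ (2|481)^6 = +1]
  = 1    [(1|481) = 1]
Second factor (229|481):
(229|481)
  = (481|229)    [QR: 229 ≡ 1 mod 4, sign kept]
  = (23|229)    [481 ≡ 23 mod 229]
  = (229|23)    [QR: 229 ≡ 1 mod 4, sign kept]
  = (22|23)    [229 ≡ 22 mod 23]
  = (11|23)    [23 ≡ 7 mod 8 ⇒ (2|23) = +1]
  = -(23|11)    [QR: both ≡ 3 mod 4, sign flips]
  = -(1|11)    [23 ≡ 1 mod 11]
  = -1    [(1|11) = 1]
Product: (1)·(-1) = -1.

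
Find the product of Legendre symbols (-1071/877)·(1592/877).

By multiplicativity, (-1071·1592/877) = (-1071/877)·(1592/877).
First factor (-1071/877):
Pull out -1: (-1071/877) = (-1/877)·(1071/877). Since 877 ≡ 1 (mod 4), (-1/877) = +1. Now have (1071/877).
Reduce the numerator: 1071 ≡ 194 (mod 877), so (1071/877) = (194/877).
Factor out 2: 194 = 2·97. Since 877 ≡ 5 (mod 8), (2/877) = -1. Now have -(97/877).
97 ≡ 1 (mod 4), so quadratic reciprocity gives (97/877) = (877/97). Reduce: 877 ≡ 4 (mod 97). Now have -(4/97).
Factor out 2: 4 = 2^2. Since 97 ≡ 1 (mod 8), (2/97) = +1, and (2/97)^2 = +1. Now have -(1/97).
(1/97) = 1. Collecting the sign factors: -1.
Second factor (1592/877):
Reduce the numerator: 1592 ≡ 715 (mod 877), so (1592/877) = (715/877).
877 ≡ 1 (mod 4), so quadratic reciprocity gives (715/877) = (877/715). Reduce: 877 ≡ 162 (mod 715). Now have (162/715).
Factor out 2: 162 = 2·81. Since 715 ≡ 3 (mod 8), (2/715) = -1. Now have -(81/715).
81 ≡ 1 (mod 4), so quadratic reciprocity gives (81/715) = (715/81). Reduce: 715 ≡ 67 (mod 81). Now have -(67/81).
81 ≡ 1 (mod 4), so quadratic reciprocity gives (67/81) = (81/67). Reduce: 81 ≡ 14 (mod 67). Now have -(14/67).
Factor out 2: 14 = 2·7. Since 67 ≡ 3 (mod 8), (2/67) = -1. Now have (7/67).
Both 7 ≡ 3 and 67 ≡ 3 (mod 4), so reciprocity gives (7/67) = -(67/7). Reduce: 67 ≡ 4 (mod 7). Now have -(4/7).
Factor out 2: 4 = 2^2. Since 7 ≡ 7 (mod 8), (2/7) = +1, and (2/7)^2 = +1. Now have -(1/7).
(1/7) = 1. Collecting the sign factors: -1.
Product: (-1)·(-1) = 1.

1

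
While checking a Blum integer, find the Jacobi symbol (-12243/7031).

(-12243/7031)
  = -(12243/7031)    [7031 ≡ 3 mod 4 ⇒ (-1/7031) = -1]
  = -(5212/7031)    [12243 ≡ 5212 mod 7031]
  = -(1303/7031)    [7031 ≡ 7 mod 8 ⇒ (2/7031)^2 = +1]
  = (7031/1303)    [QR: both ≡ 3 mod 4, sign flips]
  = (516/1303)    [7031 ≡ 516 mod 1303]
  = (129/1303)    [1303 ≡ 7 mod 8 ⇒ (2/1303)^2 = +1]
  = (1303/129)    [QR: 129 ≡ 1 mod 4, sign kept]
  = (13/129)    [1303 ≡ 13 mod 129]
  = (129/13)    [QR: 13 ≡ 1 mod 4, sign kept]
  = (12/13)    [129 ≡ 12 mod 13]
  = (3/13)    [13 ≡ 5 mod 8 ⇒ (2/13)^2 = +1]
  = (13/3)    [QR: 13 ≡ 1 mod 4, sign kept]
  = (1/3)    [13 ≡ 1 mod 3]
  = 1    [(1/3) = 1]

1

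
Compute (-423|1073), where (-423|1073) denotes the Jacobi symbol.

Reduce the numerator: -423 ≡ 650 (mod 1073), so (-423|1073) = (650|1073).
Factor out 2: 650 = 2·325. Since 1073 ≡ 1 (mod 8), (2|1073) = +1. Now have (325|1073).
325 ≡ 1 (mod 4), so quadratic reciprocity gives (325|1073) = (1073|325). Reduce: 1073 ≡ 98 (mod 325). Now have (98|325).
Factor out 2: 98 = 2·49. Since 325 ≡ 5 (mod 8), (2|325) = -1. Now have -(49|325).
49 ≡ 1 (mod 4), so quadratic reciprocity gives (49|325) = (325|49). Reduce: 325 ≡ 31 (mod 49). Now have -(31|49).
49 ≡ 1 (mod 4), so quadratic reciprocity gives (31|49) = (49|31). Reduce: 49 ≡ 18 (mod 31). Now have -(18|31).
Factor out 2: 18 = 2·9. Since 31 ≡ 7 (mod 8), (2|31) = +1. Now have -(9|31).
9 ≡ 1 (mod 4), so quadratic reciprocity gives (9|31) = (31|9). Reduce: 31 ≡ 4 (mod 9). Now have -(4|9).
Factor out 2: 4 = 2^2. Since 9 ≡ 1 (mod 8), (2|9) = +1, and (2|9)^2 = +1. Now have -(1|9).
(1|9) = 1. Collecting the sign factors: -1.

-1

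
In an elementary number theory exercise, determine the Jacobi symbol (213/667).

213 ≡ 1 (mod 4), so quadratic reciprocity gives (213/667) = (667/213). Reduce: 667 ≡ 28 (mod 213). Now have (28/213).
Factor out 2: 28 = 2^2·7. Since 213 ≡ 5 (mod 8), (2/213) = -1, and (2/213)^2 = +1. Now have (7/213).
213 ≡ 1 (mod 4), so quadratic reciprocity gives (7/213) = (213/7). Reduce: 213 ≡ 3 (mod 7). Now have (3/7).
Both 3 ≡ 3 and 7 ≡ 3 (mod 4), so reciprocity gives (3/7) = -(7/3). Reduce: 7 ≡ 1 (mod 3). Now have -(1/3).
(1/3) = 1. Collecting the sign factors: -1.

-1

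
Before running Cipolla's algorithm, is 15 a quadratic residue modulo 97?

no

97 ≡ 1 (mod 4), so quadratic reciprocity gives (15|97) = (97|15). Reduce: 97 ≡ 7 (mod 15). Now have (7|15).
Both 7 ≡ 3 and 15 ≡ 3 (mod 4), so reciprocity gives (7|15) = -(15|7). Reduce: 15 ≡ 1 (mod 7). Now have -(1|7).
(1|7) = 1. Collecting the sign factors: -1.
(15|97) = -1, and 97 is prime, so 15 is not a quadratic residue mod 97.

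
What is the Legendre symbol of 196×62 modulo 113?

1

By multiplicativity, (196·62/113) = (196/113)·(62/113).
First factor (196/113):
Reduce the numerator: 196 ≡ 83 (mod 113), so (196/113) = (83/113).
113 ≡ 1 (mod 4), so quadratic reciprocity gives (83/113) = (113/83). Reduce: 113 ≡ 30 (mod 83). Now have (30/83).
Factor out 2: 30 = 2·15. Since 83 ≡ 3 (mod 8), (2/83) = -1. Now have -(15/83).
Both 15 ≡ 3 and 83 ≡ 3 (mod 4), so reciprocity gives (15/83) = -(83/15). Reduce: 83 ≡ 8 (mod 15). Now have (8/15).
Factor out 2: 8 = 2^3. Since 15 ≡ 7 (mod 8), (2/15) = +1, and (2/15)^3 = +1. Now have (1/15).
(1/15) = 1. Collecting the sign factors: 1.
Second factor (62/113):
Factor out 2: 62 = 2·31. Since 113 ≡ 1 (mod 8), (2/113) = +1. Now have (31/113).
113 ≡ 1 (mod 4), so quadratic reciprocity gives (31/113) = (113/31). Reduce: 113 ≡ 20 (mod 31). Now have (20/31).
Factor out 2: 20 = 2^2·5. Since 31 ≡ 7 (mod 8), (2/31) = +1, and (2/31)^2 = +1. Now have (5/31).
5 ≡ 1 (mod 4), so quadratic reciprocity gives (5/31) = (31/5). Reduce: 31 ≡ 1 (mod 5). Now have (1/5).
(1/5) = 1. Collecting the sign factors: 1.
Product: (1)·(1) = 1.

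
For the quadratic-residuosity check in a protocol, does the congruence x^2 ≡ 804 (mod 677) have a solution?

(804|677)
  = (127|677)    [804 ≡ 127 mod 677]
  = (677|127)    [QR: 677 ≡ 1 mod 4, sign kept]
  = (42|127)    [677 ≡ 42 mod 127]
  = (21|127)    [127 ≡ 7 mod 8 ⇒ (2|127) = +1]
  = (127|21)    [QR: 21 ≡ 1 mod 4, sign kept]
  = (1|21)    [127 ≡ 1 mod 21]
  = 1    [(1|21) = 1]
(804|677) = 1, and 677 is prime, so 804 is a quadratic residue mod 677.

yes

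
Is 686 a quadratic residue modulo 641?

yes

(686/641)
  = (45/641)    [686 ≡ 45 mod 641]
  = (641/45)    [QR: 45 ≡ 1 mod 4, sign kept]
  = (11/45)    [641 ≡ 11 mod 45]
  = (45/11)    [QR: 45 ≡ 1 mod 4, sign kept]
  = (1/11)    [45 ≡ 1 mod 11]
  = 1    [(1/11) = 1]
(686/641) = 1, and 641 is prime, so 686 is a quadratic residue mod 641.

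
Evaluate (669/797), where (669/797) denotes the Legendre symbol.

-1

669 ≡ 1 (mod 4), so quadratic reciprocity gives (669/797) = (797/669). Reduce: 797 ≡ 128 (mod 669). Now have (128/669).
Factor out 2: 128 = 2^7. Since 669 ≡ 5 (mod 8), (2/669) = -1, and (2/669)^7 = -1. Now have -(1/669).
(1/669) = 1. Collecting the sign factors: -1.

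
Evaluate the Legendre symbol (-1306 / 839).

(-1306 / 839)
  = -(1306 / 839)    [839 ≡ 3 mod 4 ⇒ (-1 / 839) = -1]
  = -(467 / 839)    [1306 ≡ 467 mod 839]
  = (839 / 467)    [QR: both ≡ 3 mod 4, sign flips]
  = (372 / 467)    [839 ≡ 372 mod 467]
  = (93 / 467)    [467 ≡ 3 mod 8 ⇒ (2 / 467)^2 = +1]
  = (467 / 93)    [QR: 93 ≡ 1 mod 4, sign kept]
  = (2 / 93)    [467 ≡ 2 mod 93]
  = -(1 / 93)    [93 ≡ 5 mod 8 ⇒ (2 / 93) = -1]
  = -1    [(1 / 93) = 1]

-1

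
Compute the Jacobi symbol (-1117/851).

-1

Reduce the numerator: -1117 ≡ 585 (mod 851), so (-1117/851) = (585/851).
585 ≡ 1 (mod 4), so quadratic reciprocity gives (585/851) = (851/585). Reduce: 851 ≡ 266 (mod 585). Now have (266/585).
Factor out 2: 266 = 2·133. Since 585 ≡ 1 (mod 8), (2/585) = +1. Now have (133/585).
133 ≡ 1 (mod 4), so quadratic reciprocity gives (133/585) = (585/133). Reduce: 585 ≡ 53 (mod 133). Now have (53/133).
53 ≡ 1 (mod 4), so quadratic reciprocity gives (53/133) = (133/53). Reduce: 133 ≡ 27 (mod 53). Now have (27/53).
53 ≡ 1 (mod 4), so quadratic reciprocity gives (27/53) = (53/27). Reduce: 53 ≡ 26 (mod 27). Now have (26/27).
Factor out 2: 26 = 2·13. Since 27 ≡ 3 (mod 8), (2/27) = -1. Now have -(13/27).
13 ≡ 1 (mod 4), so quadratic reciprocity gives (13/27) = (27/13). Reduce: 27 ≡ 1 (mod 13). Now have -(1/13).
(1/13) = 1. Collecting the sign factors: -1.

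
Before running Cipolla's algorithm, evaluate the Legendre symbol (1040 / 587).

Reduce the numerator: 1040 ≡ 453 (mod 587), so (1040 / 587) = (453 / 587).
453 ≡ 1 (mod 4), so quadratic reciprocity gives (453 / 587) = (587 / 453). Reduce: 587 ≡ 134 (mod 453). Now have (134 / 453).
Factor out 2: 134 = 2·67. Since 453 ≡ 5 (mod 8), (2 / 453) = -1. Now have -(67 / 453).
453 ≡ 1 (mod 4), so quadratic reciprocity gives (67 / 453) = (453 / 67). Reduce: 453 ≡ 51 (mod 67). Now have -(51 / 67).
Both 51 ≡ 3 and 67 ≡ 3 (mod 4), so reciprocity gives (51 / 67) = -(67 / 51). Reduce: 67 ≡ 16 (mod 51). Now have (16 / 51).
Factor out 2: 16 = 2^4. Since 51 ≡ 3 (mod 8), (2 / 51) = -1, and (2 / 51)^4 = +1. Now have (1 / 51).
(1 / 51) = 1. Collecting the sign factors: 1.

1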